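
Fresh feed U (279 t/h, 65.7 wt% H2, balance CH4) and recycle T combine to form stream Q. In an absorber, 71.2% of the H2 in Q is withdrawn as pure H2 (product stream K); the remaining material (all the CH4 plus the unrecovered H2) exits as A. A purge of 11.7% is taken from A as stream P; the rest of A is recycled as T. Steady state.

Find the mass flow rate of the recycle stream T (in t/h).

CH4 enters only via U and leaves only via the purge: 279×0.343 = 0.117×(CH4 in A), and the absorber passes all CH4, so CH4 in Q = CH4 in A = 817.92 t/h.
H2 in Q: m_A = 279×0.657 + (1−0.117)·(1−0.712)·m_A, so m_A = 183.3/0.7457 = 245.81 t/h.
A = (1−0.712)×245.81 + 817.92 = 888.72 t/h.
Recycle T = (1−0.117)×888.72 = 784.74 t/h.

784.7 t/h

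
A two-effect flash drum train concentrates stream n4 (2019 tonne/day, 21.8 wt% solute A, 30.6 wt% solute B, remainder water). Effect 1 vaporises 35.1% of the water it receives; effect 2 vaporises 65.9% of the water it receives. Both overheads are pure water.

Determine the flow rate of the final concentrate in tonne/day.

water in feed = 2019×0.476 = 961.04 tonne/day.
After stage 1: water left = (1−0.351)×961.04 = 623.72; stream total = 1681.7 tonne/day.
After stage 2: water left = (1−0.659)×623.72 = 212.69; final concentrate = 1270.6 tonne/day.

1271 tonne/day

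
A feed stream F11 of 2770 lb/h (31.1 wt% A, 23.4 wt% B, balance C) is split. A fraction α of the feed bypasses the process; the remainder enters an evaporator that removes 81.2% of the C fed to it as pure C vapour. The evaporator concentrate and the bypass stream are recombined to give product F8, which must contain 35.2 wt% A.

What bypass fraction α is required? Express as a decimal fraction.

All 2770×0.311 = 861.47 lb/h of A reaches F8, so F8 = 861.47/0.352 = 2447.4 lb/h and vapour = 322.64 lb/h.
The evaporator receives (1−α)·2770 of feed at 0.455 C and removes 0.812 of that C:
0.812×0.455×(1−α)×2770 = 322.64
(1−α) = 322.64/1023.4 = 0.3153;  α = 0.6847.

0.685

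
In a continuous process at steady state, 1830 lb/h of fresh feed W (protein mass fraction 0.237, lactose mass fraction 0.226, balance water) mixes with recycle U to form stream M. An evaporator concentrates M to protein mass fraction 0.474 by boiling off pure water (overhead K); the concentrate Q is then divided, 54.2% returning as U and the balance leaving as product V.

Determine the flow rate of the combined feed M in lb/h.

Overall protein balance (none leaves overhead): protein in fresh feed = protein in product, i.e. 1830×0.237 = (1−0.542)·Q·0.474.
Q = 433.71/(0.474×0.458) = 1997.8 lb/h.
Recycle U = 0.542×1997.8 = 1082.8 lb/h.
Combined feed M = 1830 + 1082.8 = 2912.8 lb/h.

2913 lb/h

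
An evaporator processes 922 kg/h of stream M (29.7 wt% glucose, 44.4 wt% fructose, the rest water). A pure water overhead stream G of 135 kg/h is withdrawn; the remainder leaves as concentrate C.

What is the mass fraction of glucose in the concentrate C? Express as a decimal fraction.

glucose is not removed: 922×0.297 = 273.83 kg/h of glucose enters C.
Concentrate = 922 − 135 = 787 kg/h.
Mass fraction = 273.83/787 = 0.3479.

0.3479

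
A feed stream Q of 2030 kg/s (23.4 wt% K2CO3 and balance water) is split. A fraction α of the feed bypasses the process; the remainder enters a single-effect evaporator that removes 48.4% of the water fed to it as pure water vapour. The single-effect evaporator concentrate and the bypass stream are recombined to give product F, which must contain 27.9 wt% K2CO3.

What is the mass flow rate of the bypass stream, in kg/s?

All 2030×0.234 = 475.02 kg/s of K2CO3 reaches F, so F = 475.02/0.279 = 1702.6 kg/s and vapour = 327.42 kg/s.
The evaporator receives (1−α)·2030 of feed at 0.766 water and removes 0.484 of that water:
0.484×0.766×(1−α)×2030 = 327.42
(1−α) = 327.42/752.61 = 0.4350;  α = 0.5650.
Bypass flow = 0.5650×2030 = 1146.9 kg/s.

1147 kg/s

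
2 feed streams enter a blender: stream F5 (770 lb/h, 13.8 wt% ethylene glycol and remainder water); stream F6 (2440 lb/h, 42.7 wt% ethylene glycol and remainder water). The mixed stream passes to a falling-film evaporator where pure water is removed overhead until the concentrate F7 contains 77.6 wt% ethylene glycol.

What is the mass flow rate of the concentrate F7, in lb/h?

1480 lb/h

ethylene glycol entering = 770×0.138 + 2440×0.427 = 1148.1 lb/h.
All ethylene glycol reports to F7, so F7 = 1148.1/0.776 = 1479.6 lb/h.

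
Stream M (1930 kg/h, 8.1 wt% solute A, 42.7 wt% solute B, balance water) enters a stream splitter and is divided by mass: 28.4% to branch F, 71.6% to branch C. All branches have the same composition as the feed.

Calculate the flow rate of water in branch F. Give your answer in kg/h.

269.7 kg/h

Branch F total = 0.284×1930 = 548.12 kg/h.
water in F = 0.492×548.12 = 269.68 kg/h.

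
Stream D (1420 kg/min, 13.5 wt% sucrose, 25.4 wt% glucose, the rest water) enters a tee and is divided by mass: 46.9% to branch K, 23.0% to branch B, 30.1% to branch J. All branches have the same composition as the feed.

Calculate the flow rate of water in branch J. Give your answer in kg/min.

Branch J total = 0.301×1420 = 427.42 kg/min.
water in J = 0.611×427.42 = 261.15 kg/min.

261.2 kg/min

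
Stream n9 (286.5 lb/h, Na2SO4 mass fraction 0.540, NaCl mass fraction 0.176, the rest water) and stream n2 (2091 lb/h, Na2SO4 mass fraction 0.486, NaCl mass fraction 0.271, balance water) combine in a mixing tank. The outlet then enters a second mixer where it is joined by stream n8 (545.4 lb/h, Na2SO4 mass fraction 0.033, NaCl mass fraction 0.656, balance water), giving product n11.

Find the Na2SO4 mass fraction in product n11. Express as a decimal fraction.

0.407

Overall, product flow = 2922.9 lb/h.
Na2SO4 in = 286.5×0.540 + 2091×0.486 + 545.4×0.033 = 1188.9 lb/h.
Na2SO4 fraction in n11 = 0.407.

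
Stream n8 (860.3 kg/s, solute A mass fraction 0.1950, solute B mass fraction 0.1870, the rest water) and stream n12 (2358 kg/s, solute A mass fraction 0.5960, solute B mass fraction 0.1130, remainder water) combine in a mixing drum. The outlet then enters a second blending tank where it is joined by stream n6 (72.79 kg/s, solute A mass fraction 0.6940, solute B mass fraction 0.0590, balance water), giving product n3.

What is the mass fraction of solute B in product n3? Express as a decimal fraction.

Overall, product flow = 3291.1 kg/s.
solute B in = 860.3×0.187 + 2358×0.113 + 72.79×0.059 = 431.62 kg/s.
solute B fraction in n3 = 0.1311.

0.1311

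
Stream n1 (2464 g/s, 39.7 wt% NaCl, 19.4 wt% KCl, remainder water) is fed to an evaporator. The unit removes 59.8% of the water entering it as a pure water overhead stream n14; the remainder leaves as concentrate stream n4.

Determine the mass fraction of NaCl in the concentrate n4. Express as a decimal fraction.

0.526

NaCl is not removed: 2464×0.397 = 978.21 g/s of NaCl enters n4.
water entering = 2464×0.409 = 1007.8 g/s; overhead removed = 0.598×1007.8 = 602.65 g/s.
Concentrate = 2464 − 602.65 = 1861.3 g/s.
Mass fraction = 978.21/1861.3 = 0.526.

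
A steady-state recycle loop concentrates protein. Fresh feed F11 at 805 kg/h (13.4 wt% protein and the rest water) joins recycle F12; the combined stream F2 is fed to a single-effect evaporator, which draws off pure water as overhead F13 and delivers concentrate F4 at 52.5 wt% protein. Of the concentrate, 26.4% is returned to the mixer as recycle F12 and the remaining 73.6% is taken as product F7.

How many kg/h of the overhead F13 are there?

Overall protein balance (none leaves overhead): protein in fresh feed = protein in product, i.e. 805×0.134 = (1−0.264)·F4·0.525.
F4 = 107.87/(0.525×0.736) = 279.17 kg/h.
Recycle F12 = 0.264×279.17 = 73.7 kg/h.
Combined feed F2 = 805 + 73.7 = 878.7 kg/h.
Overhead F13 = F2 − F4 = 878.7 − 279.17 = 599.53 kg/h.

599.5 kg/h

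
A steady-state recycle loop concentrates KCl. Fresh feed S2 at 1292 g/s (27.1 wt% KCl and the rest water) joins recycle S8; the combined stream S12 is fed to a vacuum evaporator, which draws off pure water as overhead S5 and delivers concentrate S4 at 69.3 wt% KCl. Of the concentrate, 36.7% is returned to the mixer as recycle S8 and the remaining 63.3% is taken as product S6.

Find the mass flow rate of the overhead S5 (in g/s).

786.8 g/s

Overall KCl balance (none leaves overhead): KCl in fresh feed = KCl in product, i.e. 1292×0.271 = (1−0.367)·S4·0.693.
S4 = 350.13/(0.693×0.633) = 798.17 g/s.
Recycle S8 = 0.367×798.17 = 292.93 g/s.
Combined feed S12 = 1292 + 292.93 = 1584.9 g/s.
Overhead S5 = S12 − S4 = 1584.9 − 798.17 = 786.76 g/s.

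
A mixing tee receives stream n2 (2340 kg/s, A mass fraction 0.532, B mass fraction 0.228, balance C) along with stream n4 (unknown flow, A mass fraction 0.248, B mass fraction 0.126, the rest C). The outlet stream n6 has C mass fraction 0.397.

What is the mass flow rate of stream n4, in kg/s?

Let n4 be the unknown flow. Total out = 2340 + n4.
C balance: 561.6 + 0.626·n4 = 0.397·(2340 + n4)
(0.626 − 0.397)·n4 = 0.397×2340 − 561.6 = 367.38
n4 = 367.38 / 0.229 = 1604.3 kg/s

1604 kg/s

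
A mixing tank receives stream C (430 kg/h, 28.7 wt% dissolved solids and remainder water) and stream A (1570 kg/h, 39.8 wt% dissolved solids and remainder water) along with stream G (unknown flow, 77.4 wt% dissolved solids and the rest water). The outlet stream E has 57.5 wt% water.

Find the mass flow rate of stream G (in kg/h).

Let G be the unknown flow. Total out = 2000 + G.
water balance: 1251.7 + 0.226·G = 0.575·(2000 + G)
(0.226 − 0.575)·G = 0.575×2000 − 1251.7 = -101.73
G = -101.73 / -0.349 = 291.49 kg/h

291.5 kg/h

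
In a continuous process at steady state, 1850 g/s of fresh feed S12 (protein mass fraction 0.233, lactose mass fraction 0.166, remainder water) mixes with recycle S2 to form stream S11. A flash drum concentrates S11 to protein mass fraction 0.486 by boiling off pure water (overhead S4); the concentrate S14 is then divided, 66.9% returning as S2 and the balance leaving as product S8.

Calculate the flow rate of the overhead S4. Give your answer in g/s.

963.1 g/s

Overall protein balance (none leaves overhead): protein in fresh feed = protein in product, i.e. 1850×0.233 = (1−0.669)·S14·0.486.
S14 = 431.05/(0.486×0.331) = 2679.6 g/s.
Recycle S2 = 0.669×2679.6 = 1792.6 g/s.
Combined feed S11 = 1850 + 1792.6 = 3642.6 g/s.
Overhead S4 = S11 − S14 = 3642.6 − 2679.6 = 963.07 g/s.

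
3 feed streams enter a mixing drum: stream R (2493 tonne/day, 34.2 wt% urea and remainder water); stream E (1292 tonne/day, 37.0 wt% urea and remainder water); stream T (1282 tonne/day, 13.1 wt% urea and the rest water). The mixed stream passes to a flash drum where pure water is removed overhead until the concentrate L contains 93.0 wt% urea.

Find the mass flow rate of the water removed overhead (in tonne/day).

urea entering = 2493×0.342 + 1292×0.370 + 1282×0.131 = 1498.6 tonne/day.
All urea reports to L, so L = 1498.6/0.930 = 1611.4 tonne/day.
Total feed = 5067 tonne/day; overhead = 5067 − 1611.4 = 3455.6 tonne/day.

3456 tonne/day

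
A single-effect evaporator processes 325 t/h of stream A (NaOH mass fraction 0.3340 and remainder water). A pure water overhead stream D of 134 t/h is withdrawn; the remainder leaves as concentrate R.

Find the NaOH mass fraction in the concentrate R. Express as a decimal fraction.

0.5683

NaOH is not removed: 325×0.334 = 108.55 t/h of NaOH enters R.
Concentrate = 325 − 134 = 191 t/h.
Mass fraction = 108.55/191 = 0.5683.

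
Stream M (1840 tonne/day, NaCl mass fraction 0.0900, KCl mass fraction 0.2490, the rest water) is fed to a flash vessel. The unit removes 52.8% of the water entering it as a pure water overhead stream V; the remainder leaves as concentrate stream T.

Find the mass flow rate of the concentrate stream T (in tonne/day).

1198 tonne/day

water entering = 1840×0.661 = 1216.2 tonne/day; overhead removed = 0.528×1216.2 = 642.17 tonne/day.
Concentrate = 1840 − 642.17 = 1197.8 tonne/day.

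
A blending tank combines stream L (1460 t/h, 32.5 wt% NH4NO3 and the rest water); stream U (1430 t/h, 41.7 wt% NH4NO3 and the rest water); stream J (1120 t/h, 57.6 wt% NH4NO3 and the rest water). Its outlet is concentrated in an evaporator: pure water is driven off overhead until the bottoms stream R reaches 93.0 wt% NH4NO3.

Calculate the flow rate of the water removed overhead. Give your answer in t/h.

2165 t/h

NH4NO3 entering = 1460×0.325 + 1430×0.417 + 1120×0.576 = 1715.9 t/h.
All NH4NO3 reports to R, so R = 1715.9/0.930 = 1845.1 t/h.
Total feed = 4010 t/h; overhead = 4010 − 1845.1 = 2164.9 t/h.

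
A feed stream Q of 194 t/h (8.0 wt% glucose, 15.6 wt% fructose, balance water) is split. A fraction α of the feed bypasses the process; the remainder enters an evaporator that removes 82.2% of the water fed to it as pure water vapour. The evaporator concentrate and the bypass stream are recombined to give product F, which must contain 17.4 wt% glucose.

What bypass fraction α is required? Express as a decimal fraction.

All 194×0.080 = 15.52 t/h of glucose reaches F, so F = 15.52/0.174 = 89.195 t/h and vapour = 104.8 t/h.
The evaporator receives (1−α)·194 of feed at 0.764 water and removes 0.822 of that water:
0.822×0.764×(1−α)×194 = 104.8
(1−α) = 104.8/121.83 = 0.8602;  α = 0.1398.

0.140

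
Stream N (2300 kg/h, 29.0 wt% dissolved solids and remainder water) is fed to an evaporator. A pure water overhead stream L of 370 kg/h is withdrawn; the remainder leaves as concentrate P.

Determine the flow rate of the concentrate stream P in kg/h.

Concentrate = 2300 − 370 = 1930 kg/h.

1930 kg/h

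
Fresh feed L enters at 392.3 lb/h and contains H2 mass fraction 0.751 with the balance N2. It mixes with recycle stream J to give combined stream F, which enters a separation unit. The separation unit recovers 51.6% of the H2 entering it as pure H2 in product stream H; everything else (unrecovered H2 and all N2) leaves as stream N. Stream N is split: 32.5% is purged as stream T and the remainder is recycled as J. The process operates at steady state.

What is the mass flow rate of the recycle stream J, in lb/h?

345.8 lb/h

N2 enters only via L and leaves only via the purge: 392.3×0.249 = 0.325×(N2 in N), and the separation unit passes all N2, so N2 in F = N2 in N = 300.56 lb/h.
H2 in F: m_A = 392.3×0.751 + (1−0.325)·(1−0.516)·m_A, so m_A = 294.62/0.6733 = 437.57 lb/h.
N = (1−0.516)×437.57 + 300.56 = 512.35 lb/h.
Recycle J = (1−0.325)×512.35 = 345.83 lb/h.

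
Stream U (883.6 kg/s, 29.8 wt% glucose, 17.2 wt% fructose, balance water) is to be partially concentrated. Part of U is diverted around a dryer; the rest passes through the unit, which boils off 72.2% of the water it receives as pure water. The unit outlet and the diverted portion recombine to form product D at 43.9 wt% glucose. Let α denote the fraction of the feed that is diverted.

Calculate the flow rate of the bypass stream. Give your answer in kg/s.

142 kg/s

All 883.6×0.298 = 263.31 kg/s of glucose reaches D, so D = 263.31/0.439 = 599.8 kg/s and vapour = 283.8 kg/s.
The evaporator receives (1−α)·883.6 of feed at 0.530 water and removes 0.722 of that water:
0.722×0.530×(1−α)×883.6 = 283.8
(1−α) = 283.8/338.12 = 0.8393;  α = 0.1607.
Bypass flow = 0.1607×883.6 = 141.95 kg/s.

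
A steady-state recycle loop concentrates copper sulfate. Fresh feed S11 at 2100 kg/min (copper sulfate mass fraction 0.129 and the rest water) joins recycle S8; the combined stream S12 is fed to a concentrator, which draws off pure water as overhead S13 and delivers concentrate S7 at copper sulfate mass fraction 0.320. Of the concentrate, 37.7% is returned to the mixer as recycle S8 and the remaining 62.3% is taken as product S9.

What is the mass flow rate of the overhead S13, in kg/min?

1253 kg/min

Overall copper sulfate balance (none leaves overhead): copper sulfate in fresh feed = copper sulfate in product, i.e. 2100×0.129 = (1−0.377)·S7·0.320.
S7 = 270.9/(0.320×0.623) = 1358.8 kg/min.
Recycle S8 = 0.377×1358.8 = 512.29 kg/min.
Combined feed S12 = 2100 + 512.29 = 2612.3 kg/min.
Overhead S13 = S12 − S7 = 2612.3 − 1358.8 = 1253.4 kg/min.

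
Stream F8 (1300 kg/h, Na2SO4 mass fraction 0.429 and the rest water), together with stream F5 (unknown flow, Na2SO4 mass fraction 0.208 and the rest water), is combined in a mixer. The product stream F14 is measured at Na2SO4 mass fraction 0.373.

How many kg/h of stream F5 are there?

441.2 kg/h

Let F5 be the unknown flow. Total out = 1300 + F5.
Na2SO4 balance: 557.7 + 0.208·F5 = 0.373·(1300 + F5)
(0.208 − 0.373)·F5 = 0.373×1300 − 557.7 = -72.8
F5 = -72.8 / -0.165 = 441.21 kg/h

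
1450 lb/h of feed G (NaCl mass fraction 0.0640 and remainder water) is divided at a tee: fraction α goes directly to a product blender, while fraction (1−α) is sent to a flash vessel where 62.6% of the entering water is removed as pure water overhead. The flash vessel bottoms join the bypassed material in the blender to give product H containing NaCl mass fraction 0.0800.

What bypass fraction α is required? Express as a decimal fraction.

0.659

All 1450×0.064 = 92.8 lb/h of NaCl reaches H, so H = 92.8/0.080 = 1160 lb/h and vapour = 290 lb/h.
The evaporator receives (1−α)·1450 of feed at 0.936 water and removes 0.626 of that water:
0.626×0.936×(1−α)×1450 = 290
(1−α) = 290/849.61 = 0.3413;  α = 0.6587.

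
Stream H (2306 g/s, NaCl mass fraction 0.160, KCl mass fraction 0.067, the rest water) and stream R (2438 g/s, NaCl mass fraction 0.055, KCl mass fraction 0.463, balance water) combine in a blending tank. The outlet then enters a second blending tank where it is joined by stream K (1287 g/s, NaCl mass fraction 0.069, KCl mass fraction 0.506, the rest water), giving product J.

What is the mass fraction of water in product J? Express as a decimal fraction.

Overall, product flow = 6031 g/s.
water in = 2306×0.773 + 2438×0.482 + 1287×0.425 = 3504.6 g/s.
water fraction in J = 0.581.

0.581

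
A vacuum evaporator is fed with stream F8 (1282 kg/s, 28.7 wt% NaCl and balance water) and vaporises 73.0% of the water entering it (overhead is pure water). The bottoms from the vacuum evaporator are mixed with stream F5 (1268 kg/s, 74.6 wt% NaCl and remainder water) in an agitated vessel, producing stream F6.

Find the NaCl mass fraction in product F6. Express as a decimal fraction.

Vapour removed = 0.730×0.713×1282 = 667.27 kg/s; concentrate = 614.73 kg/s.
NaCl reaching the mixer = 367.93 (from concentrate) + 1268×0.746 = 1313.9 kg/s.
Product flow = 614.73 + 1268 = 1882.7 kg/s; NaCl fraction = 0.698.

0.698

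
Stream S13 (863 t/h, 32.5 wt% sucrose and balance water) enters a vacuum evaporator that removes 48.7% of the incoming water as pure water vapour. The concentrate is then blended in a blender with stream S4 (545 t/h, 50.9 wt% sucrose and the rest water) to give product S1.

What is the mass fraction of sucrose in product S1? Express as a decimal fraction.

0.4962

Vapour removed = 0.487×0.675×863 = 283.69 t/h; concentrate = 579.31 t/h.
sucrose reaching the mixer = 280.48 (from concentrate) + 545×0.509 = 557.88 t/h.
Product flow = 579.31 + 545 = 1124.3 t/h; sucrose fraction = 0.4962.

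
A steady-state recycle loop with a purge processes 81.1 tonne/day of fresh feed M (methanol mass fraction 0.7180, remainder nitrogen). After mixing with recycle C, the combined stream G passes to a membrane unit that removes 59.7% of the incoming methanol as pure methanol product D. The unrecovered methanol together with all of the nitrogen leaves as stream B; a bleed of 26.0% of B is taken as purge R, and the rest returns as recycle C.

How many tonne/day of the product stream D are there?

methanol in G: m_A = 81.1×0.718 + (1−0.260)·(1−0.597)·m_A, so m_A = 58.23/0.7018 = 82.974 tonne/day.
Product D = 0.597×82.974 = 49.536 tonne/day.

49.54 tonne/day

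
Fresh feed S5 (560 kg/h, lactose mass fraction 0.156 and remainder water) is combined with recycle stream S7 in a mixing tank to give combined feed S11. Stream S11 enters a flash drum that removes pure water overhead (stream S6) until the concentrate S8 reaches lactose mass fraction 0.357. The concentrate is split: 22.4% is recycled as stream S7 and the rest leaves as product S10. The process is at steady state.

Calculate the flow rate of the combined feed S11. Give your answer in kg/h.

630.6 kg/h

Overall lactose balance (none leaves overhead): lactose in fresh feed = lactose in product, i.e. 560×0.156 = (1−0.224)·S8·0.357.
S8 = 87.36/(0.357×0.776) = 315.34 kg/h.
Recycle S7 = 0.224×315.34 = 70.637 kg/h.
Combined feed S11 = 560 + 70.637 = 630.64 kg/h.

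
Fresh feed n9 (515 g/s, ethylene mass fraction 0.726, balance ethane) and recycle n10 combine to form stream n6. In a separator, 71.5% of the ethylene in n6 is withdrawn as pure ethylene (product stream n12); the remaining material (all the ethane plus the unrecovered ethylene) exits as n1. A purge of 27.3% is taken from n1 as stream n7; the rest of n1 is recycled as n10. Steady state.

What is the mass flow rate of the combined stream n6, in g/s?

988.5 g/s

ethane enters only via n9 and leaves only via the purge: 515×0.274 = 0.273×(ethane in n1), and the separator passes all ethane, so ethane in n6 = ethane in n1 = 516.89 g/s.
ethylene in n6: m_A = 515×0.726 + (1−0.273)·(1−0.715)·m_A, so m_A = 373.89/0.7928 = 471.6 g/s.
n6 = 471.6 + 516.89 = 988.49 g/s.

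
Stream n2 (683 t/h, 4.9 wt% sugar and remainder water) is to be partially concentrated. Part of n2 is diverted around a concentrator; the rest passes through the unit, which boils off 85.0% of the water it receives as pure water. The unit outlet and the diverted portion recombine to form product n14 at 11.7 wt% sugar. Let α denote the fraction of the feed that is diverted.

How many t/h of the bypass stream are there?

All 683×0.049 = 33.467 t/h of sugar reaches n14, so n14 = 33.467/0.117 = 286.04 t/h and vapour = 396.96 t/h.
The evaporator receives (1−α)·683 of feed at 0.951 water and removes 0.850 of that water:
0.850×0.951×(1−α)×683 = 396.96
(1−α) = 396.96/552.1 = 0.7190;  α = 0.2810.
Bypass flow = 0.2810×683 = 191.93 t/h.

191.9 t/h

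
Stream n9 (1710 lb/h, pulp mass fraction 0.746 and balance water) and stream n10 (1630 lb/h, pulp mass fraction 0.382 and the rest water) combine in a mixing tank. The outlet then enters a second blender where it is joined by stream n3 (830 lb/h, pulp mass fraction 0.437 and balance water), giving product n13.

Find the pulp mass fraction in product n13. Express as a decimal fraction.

0.542

Overall, product flow = 4170 lb/h.
pulp in = 1710×0.746 + 1630×0.382 + 830×0.437 = 2261 lb/h.
pulp fraction in n13 = 0.542.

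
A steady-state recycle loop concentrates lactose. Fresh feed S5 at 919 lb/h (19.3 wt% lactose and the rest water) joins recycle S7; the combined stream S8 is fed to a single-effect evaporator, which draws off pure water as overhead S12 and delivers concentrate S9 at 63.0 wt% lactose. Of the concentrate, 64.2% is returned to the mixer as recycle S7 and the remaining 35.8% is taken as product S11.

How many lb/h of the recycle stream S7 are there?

Overall lactose balance (none leaves overhead): lactose in fresh feed = lactose in product, i.e. 919×0.193 = (1−0.642)·S9·0.630.
S9 = 177.37/(0.630×0.358) = 786.41 lb/h.
Recycle S7 = 0.642×786.41 = 504.88 lb/h.

504.9 lb/h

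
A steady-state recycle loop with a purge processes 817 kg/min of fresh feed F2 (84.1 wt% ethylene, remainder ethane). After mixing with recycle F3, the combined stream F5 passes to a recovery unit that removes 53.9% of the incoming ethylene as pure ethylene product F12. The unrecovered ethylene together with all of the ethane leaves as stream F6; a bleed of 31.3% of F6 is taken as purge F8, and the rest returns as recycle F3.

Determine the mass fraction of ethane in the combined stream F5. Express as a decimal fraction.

0.2921

ethane enters only via F2 and leaves only via the purge: 817×0.159 = 0.313×(ethane in F6), and the recovery unit passes all ethane, so ethane in F5 = ethane in F6 = 415.03 kg/min.
ethylene in F5: m_A = 817×0.841 + (1−0.313)·(1−0.539)·m_A, so m_A = 687.1/0.6833 = 1005.6 kg/min.
F5 = 1005.6 + 415.03 = 1420.6 kg/min.
ethane fraction in F5 = 415.03/1420.6 = 0.2921.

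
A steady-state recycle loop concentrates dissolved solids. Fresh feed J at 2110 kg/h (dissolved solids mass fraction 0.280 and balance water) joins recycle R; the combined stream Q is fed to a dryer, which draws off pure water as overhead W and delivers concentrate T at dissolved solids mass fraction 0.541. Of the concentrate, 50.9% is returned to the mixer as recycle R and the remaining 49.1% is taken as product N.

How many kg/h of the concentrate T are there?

2224 kg/h

Overall dissolved solids balance (none leaves overhead): dissolved solids in fresh feed = dissolved solids in product, i.e. 2110×0.280 = (1−0.509)·T·0.541.
T = 590.8/(0.541×0.491) = 2224.1 kg/h.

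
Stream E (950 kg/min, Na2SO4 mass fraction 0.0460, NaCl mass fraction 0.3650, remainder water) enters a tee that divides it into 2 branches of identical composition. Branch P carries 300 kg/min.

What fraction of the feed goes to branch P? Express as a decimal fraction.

Fraction to P = 300/950 = 0.3158.

0.316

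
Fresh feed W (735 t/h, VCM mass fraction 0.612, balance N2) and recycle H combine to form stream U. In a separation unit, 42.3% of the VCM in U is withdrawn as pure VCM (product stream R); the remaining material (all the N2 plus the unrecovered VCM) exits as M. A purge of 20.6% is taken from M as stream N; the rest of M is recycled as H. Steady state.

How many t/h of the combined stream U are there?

N2 enters only via W and leaves only via the purge: 735×0.388 = 0.206×(N2 in M), and the separation unit passes all N2, so N2 in U = N2 in M = 1384.4 t/h.
VCM in U: m_A = 735×0.612 + (1−0.206)·(1−0.423)·m_A, so m_A = 449.82/0.5419 = 830.14 t/h.
U = 830.14 + 1384.4 = 2214.5 t/h.

2215 t/h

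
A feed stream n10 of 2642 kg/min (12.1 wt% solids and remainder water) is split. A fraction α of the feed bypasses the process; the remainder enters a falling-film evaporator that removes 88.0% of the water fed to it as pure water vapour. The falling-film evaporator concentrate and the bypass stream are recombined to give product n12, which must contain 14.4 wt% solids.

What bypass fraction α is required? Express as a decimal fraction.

0.794

All 2642×0.121 = 319.68 kg/min of solids reaches n12, so n12 = 319.68/0.144 = 2220 kg/min and vapour = 421.99 kg/min.
The evaporator receives (1−α)·2642 of feed at 0.879 water and removes 0.880 of that water:
0.880×0.879×(1−α)×2642 = 421.99
(1−α) = 421.99/2043.6 = 0.2065;  α = 0.7935.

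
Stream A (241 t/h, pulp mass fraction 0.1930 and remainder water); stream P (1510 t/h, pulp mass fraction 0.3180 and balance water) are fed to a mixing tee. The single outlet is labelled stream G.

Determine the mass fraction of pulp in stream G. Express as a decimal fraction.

0.3008

Total flow out = 241 + 1510 = 1751 t/h.
pulp in = 241×0.193 + 1510×0.318 = 526.69 t/h.
pulp mass fraction in G = 526.69/1751 = 0.3008.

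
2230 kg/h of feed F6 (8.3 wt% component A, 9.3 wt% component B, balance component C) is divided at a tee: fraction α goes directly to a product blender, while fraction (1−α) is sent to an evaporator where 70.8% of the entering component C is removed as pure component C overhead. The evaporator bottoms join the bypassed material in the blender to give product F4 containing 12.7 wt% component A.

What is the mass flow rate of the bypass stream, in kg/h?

905.7 kg/h

All 2230×0.083 = 185.09 kg/h of component A reaches F4, so F4 = 185.09/0.127 = 1457.4 kg/h and vapour = 772.6 kg/h.
The evaporator receives (1−α)·2230 of feed at 0.824 component C and removes 0.708 of that component C:
0.708×0.824×(1−α)×2230 = 772.6
(1−α) = 772.6/1301 = 0.5939;  α = 0.4061.
Bypass flow = 0.4061×2230 = 905.68 kg/h.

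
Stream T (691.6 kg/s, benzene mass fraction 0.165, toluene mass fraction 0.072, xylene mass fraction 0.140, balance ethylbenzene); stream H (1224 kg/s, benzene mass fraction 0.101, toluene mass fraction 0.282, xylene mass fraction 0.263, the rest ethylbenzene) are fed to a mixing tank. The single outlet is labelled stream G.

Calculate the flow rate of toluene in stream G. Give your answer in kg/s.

395 kg/s

toluene out = toluene in = 691.6×0.072 + 1224×0.282 = 394.96 kg/s.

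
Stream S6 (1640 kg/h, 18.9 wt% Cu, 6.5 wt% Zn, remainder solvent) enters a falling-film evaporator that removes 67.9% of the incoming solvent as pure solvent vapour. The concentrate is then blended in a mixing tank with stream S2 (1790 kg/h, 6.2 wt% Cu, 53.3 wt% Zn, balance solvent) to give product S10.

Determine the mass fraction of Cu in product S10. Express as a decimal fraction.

0.162

Vapour removed = 0.679×0.746×1640 = 830.72 kg/h; concentrate = 809.28 kg/h.
Cu reaching the mixer = 309.96 (from concentrate) + 1790×0.062 = 420.94 kg/h.
Product flow = 809.28 + 1790 = 2599.3 kg/h; Cu fraction = 0.162.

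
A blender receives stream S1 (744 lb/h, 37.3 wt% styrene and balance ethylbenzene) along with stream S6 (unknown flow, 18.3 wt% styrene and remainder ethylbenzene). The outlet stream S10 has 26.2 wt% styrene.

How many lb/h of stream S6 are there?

1045 lb/h

Let S6 be the unknown flow. Total out = 744 + S6.
styrene balance: 277.51 + 0.183·S6 = 0.262·(744 + S6)
(0.183 − 0.262)·S6 = 0.262×744 − 277.51 = -82.584
S6 = -82.584 / -0.079 = 1045.4 lb/h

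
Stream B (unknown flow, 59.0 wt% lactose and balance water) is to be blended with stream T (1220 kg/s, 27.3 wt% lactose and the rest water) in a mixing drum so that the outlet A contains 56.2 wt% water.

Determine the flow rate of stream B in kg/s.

1324 kg/s

Let B be the unknown flow. Total out = 1220 + B.
water balance: 886.94 + 0.410·B = 0.562·(1220 + B)
(0.410 − 0.562)·B = 0.562×1220 − 886.94 = -201.3
B = -201.3 / -0.152 = 1324.3 kg/s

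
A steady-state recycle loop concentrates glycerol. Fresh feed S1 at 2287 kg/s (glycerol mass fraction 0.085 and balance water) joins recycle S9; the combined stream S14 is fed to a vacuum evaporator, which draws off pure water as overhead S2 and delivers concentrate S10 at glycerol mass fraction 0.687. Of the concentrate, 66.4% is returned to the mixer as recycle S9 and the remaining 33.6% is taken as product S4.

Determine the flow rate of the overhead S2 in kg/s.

Overall glycerol balance (none leaves overhead): glycerol in fresh feed = glycerol in product, i.e. 2287×0.085 = (1−0.664)·S10·0.687.
S10 = 194.4/(0.687×0.336) = 842.15 kg/s.
Recycle S9 = 0.664×842.15 = 559.19 kg/s.
Combined feed S14 = 2287 + 559.19 = 2846.2 kg/s.
Overhead S2 = S14 − S10 = 2846.2 − 842.15 = 2004 kg/s.

2004 kg/s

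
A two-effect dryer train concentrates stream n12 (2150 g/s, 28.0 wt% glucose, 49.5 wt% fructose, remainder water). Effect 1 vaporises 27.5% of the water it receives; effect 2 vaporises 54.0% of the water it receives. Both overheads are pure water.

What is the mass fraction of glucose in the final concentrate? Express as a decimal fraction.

water in feed = 2150×0.225 = 483.75 g/s.
After stage 1: water left = (1−0.275)×483.75 = 350.72; stream total = 2017 g/s.
After stage 2: water left = (1−0.540)×350.72 = 161.33; final concentrate = 1827.6 g/s.
glucose fraction = 602/1827.6 = 0.329.

0.329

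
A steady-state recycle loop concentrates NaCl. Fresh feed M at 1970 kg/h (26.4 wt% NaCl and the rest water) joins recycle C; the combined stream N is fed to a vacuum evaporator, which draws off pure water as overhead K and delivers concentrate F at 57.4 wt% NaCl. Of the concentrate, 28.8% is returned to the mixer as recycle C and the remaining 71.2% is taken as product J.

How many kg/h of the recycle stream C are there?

366.5 kg/h

Overall NaCl balance (none leaves overhead): NaCl in fresh feed = NaCl in product, i.e. 1970×0.264 = (1−0.288)·F·0.574.
F = 520.08/(0.574×0.712) = 1272.6 kg/h.
Recycle C = 0.288×1272.6 = 366.5 kg/h.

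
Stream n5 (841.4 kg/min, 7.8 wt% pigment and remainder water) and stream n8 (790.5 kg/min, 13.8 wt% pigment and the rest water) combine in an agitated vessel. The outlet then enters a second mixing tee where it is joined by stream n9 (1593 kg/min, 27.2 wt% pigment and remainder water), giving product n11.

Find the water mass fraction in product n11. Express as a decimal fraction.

Overall, product flow = 3224.9 kg/min.
water in = 841.4×0.922 + 790.5×0.862 + 1593×0.728 = 2616.9 kg/min.
water fraction in n11 = 0.811.

0.811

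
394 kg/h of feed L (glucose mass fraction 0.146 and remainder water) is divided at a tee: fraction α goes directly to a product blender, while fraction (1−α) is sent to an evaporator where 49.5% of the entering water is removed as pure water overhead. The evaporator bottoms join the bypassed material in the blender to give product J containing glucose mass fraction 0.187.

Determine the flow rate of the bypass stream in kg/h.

All 394×0.146 = 57.524 kg/h of glucose reaches J, so J = 57.524/0.187 = 307.61 kg/h and vapour = 86.385 kg/h.
The evaporator receives (1−α)·394 of feed at 0.854 water and removes 0.495 of that water:
0.495×0.854×(1−α)×394 = 86.385
(1−α) = 86.385/166.56 = 0.5187;  α = 0.4813.
Bypass flow = 0.4813×394 = 189.65 kg/h.

189.6 kg/h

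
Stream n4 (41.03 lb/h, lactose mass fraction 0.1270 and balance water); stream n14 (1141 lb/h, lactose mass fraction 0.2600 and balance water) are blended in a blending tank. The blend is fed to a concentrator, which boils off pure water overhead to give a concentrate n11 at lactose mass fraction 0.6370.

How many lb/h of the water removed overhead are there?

lactose entering = 41.03×0.127 + 1141×0.260 = 301.87 lb/h.
All lactose reports to n11, so n11 = 301.87/0.637 = 473.89 lb/h.
Total feed = 1182 lb/h; overhead = 1182 − 473.89 = 708.14 lb/h.

708.1 lb/h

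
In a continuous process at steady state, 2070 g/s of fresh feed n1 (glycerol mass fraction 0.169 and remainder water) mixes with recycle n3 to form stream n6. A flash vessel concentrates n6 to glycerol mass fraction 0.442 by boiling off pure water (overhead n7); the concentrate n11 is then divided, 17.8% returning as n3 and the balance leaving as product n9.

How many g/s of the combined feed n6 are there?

2241 g/s

Overall glycerol balance (none leaves overhead): glycerol in fresh feed = glycerol in product, i.e. 2070×0.169 = (1−0.178)·n11·0.442.
n11 = 349.83/(0.442×0.822) = 962.86 g/s.
Recycle n3 = 0.178×962.86 = 171.39 g/s.
Combined feed n6 = 2070 + 171.39 = 2241.4 g/s.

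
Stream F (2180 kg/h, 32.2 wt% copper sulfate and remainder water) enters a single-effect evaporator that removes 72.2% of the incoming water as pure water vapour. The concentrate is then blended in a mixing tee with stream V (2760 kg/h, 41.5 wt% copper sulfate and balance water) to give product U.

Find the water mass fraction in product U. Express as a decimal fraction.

0.5230

Vapour removed = 0.722×0.678×2180 = 1067.1 kg/h; concentrate = 1112.9 kg/h.
water reaching the mixer = 410.9 (from concentrate) + 2760×0.585 = 2025.5 kg/h.
Product flow = 1112.9 + 2760 = 3872.9 kg/h; water fraction = 0.5230.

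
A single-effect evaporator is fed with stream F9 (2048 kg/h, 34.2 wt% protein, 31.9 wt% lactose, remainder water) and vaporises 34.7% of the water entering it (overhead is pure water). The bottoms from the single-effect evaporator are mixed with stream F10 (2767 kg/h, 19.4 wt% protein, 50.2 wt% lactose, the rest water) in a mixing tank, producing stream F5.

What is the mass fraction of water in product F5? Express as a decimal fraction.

0.283

Vapour removed = 0.347×0.339×2048 = 240.91 kg/h; concentrate = 1807.1 kg/h.
water reaching the mixer = 453.36 (from concentrate) + 2767×0.304 = 1294.5 kg/h.
Product flow = 1807.1 + 2767 = 4574.1 kg/h; water fraction = 0.283.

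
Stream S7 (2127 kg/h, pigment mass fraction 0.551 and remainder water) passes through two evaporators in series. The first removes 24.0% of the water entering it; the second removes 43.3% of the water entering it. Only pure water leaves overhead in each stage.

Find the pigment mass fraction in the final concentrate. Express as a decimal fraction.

0.740

water in feed = 2127×0.449 = 955.02 kg/h.
After stage 1: water left = (1−0.240)×955.02 = 725.82; stream total = 1897.8 kg/h.
After stage 2: water left = (1−0.433)×725.82 = 411.54; final concentrate = 1583.5 kg/h.
pigment fraction = 1172/1583.5 = 0.740.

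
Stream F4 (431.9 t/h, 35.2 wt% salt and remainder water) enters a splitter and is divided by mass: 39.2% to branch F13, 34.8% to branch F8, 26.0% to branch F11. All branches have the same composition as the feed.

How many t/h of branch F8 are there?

Branch F8 flow = 0.348×431.9 = 150.3 t/h.

150.3 t/h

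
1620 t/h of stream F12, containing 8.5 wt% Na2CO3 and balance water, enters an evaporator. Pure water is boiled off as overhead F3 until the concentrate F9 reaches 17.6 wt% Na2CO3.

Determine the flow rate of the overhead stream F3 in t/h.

Na2CO3 is conserved: 1620×0.085 = 137.7 t/h all reports to the concentrate.
Concentrate = 137.7/(target fraction) = 782.39 t/h.
Overhead = 1620 − 782.39 = 837.61 t/h.

837.6 t/h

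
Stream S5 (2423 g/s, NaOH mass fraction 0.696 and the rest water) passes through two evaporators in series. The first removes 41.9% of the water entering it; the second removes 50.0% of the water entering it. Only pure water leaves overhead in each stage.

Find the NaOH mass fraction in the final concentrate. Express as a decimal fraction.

water in feed = 2423×0.304 = 736.59 g/s.
After stage 1: water left = (1−0.419)×736.59 = 427.96; stream total = 2114.4 g/s.
After stage 2: water left = (1−0.500)×427.96 = 213.98; final concentrate = 1900.4 g/s.
NaOH fraction = 1686.4/1900.4 = 0.887.

0.887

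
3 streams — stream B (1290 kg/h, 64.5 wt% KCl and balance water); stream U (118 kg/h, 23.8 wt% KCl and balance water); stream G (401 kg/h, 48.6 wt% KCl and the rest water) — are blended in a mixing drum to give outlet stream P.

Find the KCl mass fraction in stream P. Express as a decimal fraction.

Total flow out = 1290 + 118 + 401 = 1809 kg/h.
KCl in = 1290×0.645 + 118×0.238 + 401×0.486 = 1055 kg/h.
KCl mass fraction in P = 1055/1809 = 0.583.

0.583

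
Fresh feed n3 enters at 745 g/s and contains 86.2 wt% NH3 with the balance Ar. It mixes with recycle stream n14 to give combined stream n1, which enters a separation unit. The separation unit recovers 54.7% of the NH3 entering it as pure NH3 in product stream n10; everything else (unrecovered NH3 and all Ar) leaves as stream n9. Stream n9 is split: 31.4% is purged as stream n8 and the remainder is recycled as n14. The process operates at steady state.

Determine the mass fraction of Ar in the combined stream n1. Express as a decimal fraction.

0.2600

Ar enters only via n3 and leaves only via the purge: 745×0.138 = 0.314×(Ar in n9), and the separation unit passes all Ar, so Ar in n1 = Ar in n9 = 327.42 g/s.
NH3 in n1: m_A = 745×0.862 + (1−0.314)·(1−0.547)·m_A, so m_A = 642.19/0.6892 = 931.73 g/s.
n1 = 931.73 + 327.42 = 1259.2 g/s.
Ar fraction in n1 = 327.42/1259.2 = 0.2600.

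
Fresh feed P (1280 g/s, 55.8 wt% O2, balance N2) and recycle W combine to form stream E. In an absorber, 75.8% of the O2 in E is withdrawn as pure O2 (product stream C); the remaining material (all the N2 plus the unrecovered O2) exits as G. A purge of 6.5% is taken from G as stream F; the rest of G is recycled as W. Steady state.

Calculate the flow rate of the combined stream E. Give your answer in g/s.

9627 g/s

N2 enters only via P and leaves only via the purge: 1280×0.442 = 0.065×(N2 in G), and the absorber passes all N2, so N2 in E = N2 in G = 8704 g/s.
O2 in E: m_A = 1280×0.558 + (1−0.065)·(1−0.758)·m_A, so m_A = 714.24/0.7737 = 923.11 g/s.
E = 923.11 + 8704 = 9627.1 g/s.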